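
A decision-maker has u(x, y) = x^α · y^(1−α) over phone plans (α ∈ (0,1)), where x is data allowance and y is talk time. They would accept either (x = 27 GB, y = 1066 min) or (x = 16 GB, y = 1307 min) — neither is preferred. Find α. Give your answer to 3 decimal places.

α ≈ 0.280

The Cobb–Douglas utilities coincide, so 27^α·1066^(1−α) = 16^α·1307^(1−α).
Taking logs: α·ln 27 + (1−α)·ln 1066 = α·ln 16 + (1−α)·ln 1307, i.e. α·0.523248 = (1−α)·0.203821.
Thus α·(0.727069) = 0.203821, so α = 0.203821/0.727069 ≈ 0.280.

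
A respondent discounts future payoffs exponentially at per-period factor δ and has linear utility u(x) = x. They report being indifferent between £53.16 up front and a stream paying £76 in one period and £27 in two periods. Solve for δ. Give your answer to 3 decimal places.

δ ≈ 0.580

Equating present values: 53.16 = 76δ + 27δ².
That is, 27δ² + 76δ − 53.16 = 0, a quadratic in δ.
δ = (−76 + √(76² + 4·27·53.16)) / (2·27) = (−76 + √11517.28) / 54 ≈ 0.580.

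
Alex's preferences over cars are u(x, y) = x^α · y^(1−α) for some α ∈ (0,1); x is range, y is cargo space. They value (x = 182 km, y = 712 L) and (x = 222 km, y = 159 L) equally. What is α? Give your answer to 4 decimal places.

α ≈ 0.8830

Indifference: 182^α · 712^(1−α) = 222^α · 159^(1−α).
Rearrange to (182/222)^α = (159/712)^(1−α) and take logs: α·-0.1986707 = (1−α)·-1.4991737.
With A = -0.1986707 and B = -1.4991737: α·A = (1−α)·B, so α = B/(A+B) = -1.4991737/-1.6978444 ≈ 0.8830.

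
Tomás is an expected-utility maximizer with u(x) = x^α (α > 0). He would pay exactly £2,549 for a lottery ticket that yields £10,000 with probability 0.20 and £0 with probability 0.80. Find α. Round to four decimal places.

α ≈ 1.1775

Since u(0) = 0, the lottery's EU is 0.20·10000^α.
Setting u(2549) equal to that: 2549^α = 0.20·10000^α ⇒ (2549/10000)^α = 0.20.
Taking logs: α·ln(2549/10000) = ln(0.20), so α = -1.6094379 / -1.3668840 ≈ 1.1775.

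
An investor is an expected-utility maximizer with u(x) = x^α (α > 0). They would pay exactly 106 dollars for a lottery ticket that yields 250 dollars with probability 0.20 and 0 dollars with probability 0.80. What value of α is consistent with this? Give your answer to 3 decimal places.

Since u(0) = 0, the lottery's EU is 0.20·250^α.
Indifference: 106^α = 0.20·250^α, so (106/250)^α = 0.20.
Take logs: α = ln 0.20 / ln(106/250) ≈ 1.87575.

α ≈ 1.876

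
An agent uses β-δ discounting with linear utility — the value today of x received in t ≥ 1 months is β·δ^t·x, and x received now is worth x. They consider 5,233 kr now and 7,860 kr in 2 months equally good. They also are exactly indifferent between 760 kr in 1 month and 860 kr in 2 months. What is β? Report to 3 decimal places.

β ≈ 0.853

The second indifference involves only future payoffs, so β cancels: β·δ^1·760 = β·δ^2·860, giving δ = 760/860 = 0.88372.
Substituting δ into 5233 = β·δ^2·7860: β = 5233/(6138.367) ≈ 0.853.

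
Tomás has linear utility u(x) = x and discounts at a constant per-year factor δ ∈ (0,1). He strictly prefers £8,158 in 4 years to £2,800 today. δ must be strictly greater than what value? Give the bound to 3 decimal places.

δ > 0.765

The preference means 2800 < δ^4·8158.
Dividing by 8158: δ^4 > 0.34322. Both sides are positive, so the 4th root keeps the direction.
δ > (2800/8158)^(1/4) ≈ 0.765.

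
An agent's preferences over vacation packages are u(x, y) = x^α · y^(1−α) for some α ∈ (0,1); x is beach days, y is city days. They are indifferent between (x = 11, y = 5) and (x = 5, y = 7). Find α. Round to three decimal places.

Indifference: 11^α · 5^(1−α) = 5^α · 7^(1−α).
(11/5)^α = (7/5)^(1−α); take logs: α·ln(11/5) = (1−α)·ln(7/5), i.e. α·0.788457 = (1−α)·0.336472.
So α/(1−α) = (0.336472)/(0.788457) = 0.426747, and α = 0.426747/1.426747 ≈ 0.299.

α ≈ 0.299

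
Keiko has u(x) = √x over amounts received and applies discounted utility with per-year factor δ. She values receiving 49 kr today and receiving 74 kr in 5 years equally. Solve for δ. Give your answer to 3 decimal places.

δ ≈ 0.960

Indifference means u(49) = δ^5 · u(74), so δ^5 = u(49)/u(74).
Since u(x) = √x, δ^5 = √(49/74) = 0.81373.
Hence δ = (0.81373)^(1/5) = 0.95961.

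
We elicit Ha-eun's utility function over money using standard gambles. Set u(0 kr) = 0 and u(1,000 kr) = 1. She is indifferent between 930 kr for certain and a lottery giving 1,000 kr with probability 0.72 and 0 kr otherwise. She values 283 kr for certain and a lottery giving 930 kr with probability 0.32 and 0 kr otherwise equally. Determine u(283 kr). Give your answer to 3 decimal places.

First, u(930 kr) = 0.72·u(1,000 kr) + 0.28·u(0 kr) = 0.72.
Chaining: u(283 kr) = 0.32·0.72 + 0.68·0.00 = 0.2304.

0.230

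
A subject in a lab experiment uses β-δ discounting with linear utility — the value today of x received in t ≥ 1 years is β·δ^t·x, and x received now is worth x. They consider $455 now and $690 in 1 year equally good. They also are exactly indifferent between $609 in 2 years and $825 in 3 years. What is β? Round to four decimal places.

Both payoffs in the second observation are in the future, so β drops out: δ^2·609 = δ^3·825 ⇒ δ = 609/825 = 0.73818.
The first indifference: 455 = β·δ·690, so β = 455/(δ·690) = 455/(0.73818·690) ≈ 0.8933.

β ≈ 0.8933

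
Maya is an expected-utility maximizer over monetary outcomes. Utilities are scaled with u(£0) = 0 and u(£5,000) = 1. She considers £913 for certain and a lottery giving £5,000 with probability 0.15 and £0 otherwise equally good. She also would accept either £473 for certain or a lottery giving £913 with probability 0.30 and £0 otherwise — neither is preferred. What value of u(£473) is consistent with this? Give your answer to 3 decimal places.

From the first indifference, u(£913) = 0.15·u(£5,000) + 0.85·u(£0) = 0.15·1 + 0.85·0 = 0.15.
The second indifference gives u(£473) = 0.30·u(£913) + 0.70·u(£0) = 0.30·0.15 + 0.70·0.00 = 0.0450.

0.045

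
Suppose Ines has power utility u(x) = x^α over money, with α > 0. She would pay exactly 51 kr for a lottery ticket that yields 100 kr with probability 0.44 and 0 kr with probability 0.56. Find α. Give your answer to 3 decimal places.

α ≈ 1.219

EU(lottery) = 0.44·100^α + 0.56·0 = 0.44·100^α.
Indifference: 51^α = 0.44·100^α, so (51/100)^α = 0.44.
Taking logs: α·ln(51/100) = ln(0.44), so α = -0.820981 / -0.673345 ≈ 1.219.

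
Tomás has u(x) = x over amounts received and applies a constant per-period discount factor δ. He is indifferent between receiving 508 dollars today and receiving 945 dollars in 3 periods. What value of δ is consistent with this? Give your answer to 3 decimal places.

δ ≈ 0.813

Indifference means u(508) = δ^3 · u(945), so δ^3 = u(508)/u(945).
With u(x) = x: δ^3 = 508/945 = 0.53757.
So δ = 0.53757^(1/3) ≈ 0.813.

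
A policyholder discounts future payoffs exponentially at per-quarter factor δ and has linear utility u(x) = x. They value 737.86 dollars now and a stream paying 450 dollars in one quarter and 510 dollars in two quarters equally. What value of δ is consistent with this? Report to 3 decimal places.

The stream is worth 450δ + 510δ² today, so 450δ + 510δ² = 737.86.
So 510δ² + 450δ − 737.86 = 0.
By the quadratic formula (taking the positive root), δ = (−450 + √1707734.40) / 1020 ≈ 0.840.

δ ≈ 0.840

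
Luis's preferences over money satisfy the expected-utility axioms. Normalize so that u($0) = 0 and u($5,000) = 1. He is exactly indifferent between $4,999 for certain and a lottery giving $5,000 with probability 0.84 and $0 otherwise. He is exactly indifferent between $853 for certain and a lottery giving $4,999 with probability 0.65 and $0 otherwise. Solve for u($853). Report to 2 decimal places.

0.55

First, u($4,999) = 0.84·u($5,000) + 0.16·u($0) = 0.84.
The second indifference gives u($853) = 0.65·u($4,999) + 0.35·u($0) = 0.65·0.84 + 0.35·0.00 = 0.5460.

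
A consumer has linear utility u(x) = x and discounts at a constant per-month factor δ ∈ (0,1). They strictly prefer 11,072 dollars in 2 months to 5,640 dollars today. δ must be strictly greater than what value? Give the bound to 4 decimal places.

Under u(x) = x this choice says 5640 < δ^2·11072.
Hence δ^2 > 5640/11072 = 0.50939, and x ↦ x^(1/2) is increasing on (0,∞).
δ > (5640/11072)^(1/2) ≈ 0.7137.

δ > 0.7137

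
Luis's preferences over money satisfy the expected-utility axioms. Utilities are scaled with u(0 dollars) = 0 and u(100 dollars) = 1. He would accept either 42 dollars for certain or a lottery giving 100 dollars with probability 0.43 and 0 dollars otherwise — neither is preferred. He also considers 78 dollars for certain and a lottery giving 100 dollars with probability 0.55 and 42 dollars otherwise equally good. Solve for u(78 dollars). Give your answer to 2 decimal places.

First, u(42 dollars) = 0.43·u(100 dollars) + 0.57·u(0 dollars) = 0.43.
Then u(78 dollars) = 0.55·u(100 dollars) + 0.45·u(42 dollars) = 0.55·1.00 + 0.45·0.43 = 0.7435.

0.74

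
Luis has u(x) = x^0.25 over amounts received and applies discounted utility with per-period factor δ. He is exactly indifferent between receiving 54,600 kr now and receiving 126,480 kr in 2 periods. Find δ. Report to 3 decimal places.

The payoff in 2 periods is discounted by δ^2, so u(54600) = δ^2·u(126480) and δ^2 = u(54600)/u(126480).
Since u(x) = x^0.25, δ^2 = (54600/126480)^0.25 = 0.43169^0.25 = 0.81057.
Taking the square root: δ = 0.81057^(1/2) ≈ 0.900.

δ ≈ 0.900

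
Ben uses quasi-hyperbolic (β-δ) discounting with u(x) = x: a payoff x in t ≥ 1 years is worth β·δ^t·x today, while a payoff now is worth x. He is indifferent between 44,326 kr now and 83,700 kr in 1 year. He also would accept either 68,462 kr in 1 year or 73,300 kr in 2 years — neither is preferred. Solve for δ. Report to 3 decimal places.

From the later pair, β·δ^1·68462 = β·δ^2·73300; dividing through, δ = 68462/73300 = 0.93400.

δ ≈ 0.934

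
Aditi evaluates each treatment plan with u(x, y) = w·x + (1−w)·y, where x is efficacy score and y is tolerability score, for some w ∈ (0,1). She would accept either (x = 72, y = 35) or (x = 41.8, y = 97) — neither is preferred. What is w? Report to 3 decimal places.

w = 0.672

Indifference: w·72 + (1−w)·35 = w·41.8 + (1−w)·97.
w·(72−41.8) = (1−w)·(97−35), i.e. w·30.2 = (1−w)·62.
Hence w = 62/(30.2+62) = 62/92.2 = 0.672.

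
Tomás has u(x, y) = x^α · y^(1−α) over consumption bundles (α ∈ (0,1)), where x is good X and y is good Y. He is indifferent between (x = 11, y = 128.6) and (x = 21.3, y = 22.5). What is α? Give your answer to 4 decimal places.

α ≈ 0.7251

The Cobb–Douglas utilities coincide, so 11^α·128.6^(1−α) = 21.3^α·22.5^(1−α).
Rearrange to (11/21.3)^α = (22.5/128.6)^(1−α) and take logs: α·-0.6608118 = (1−α)·-1.7431915.
Thus α·(-2.4040033) = -1.7431915, so α = -1.7431915/-2.4040033 ≈ 0.7251.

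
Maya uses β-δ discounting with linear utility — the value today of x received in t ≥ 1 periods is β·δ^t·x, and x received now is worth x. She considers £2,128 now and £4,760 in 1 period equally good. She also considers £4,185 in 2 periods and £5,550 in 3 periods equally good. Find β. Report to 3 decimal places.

β ≈ 0.593

Both payoffs in the second observation are in the future, so β drops out: δ^2·4185 = δ^3·5550 ⇒ δ = 4185/5550 = 0.75405.
The first indifference: 2128 = β·δ·4760, so β = 2128/(δ·4760) = 2128/(0.75405·4760) ≈ 0.593.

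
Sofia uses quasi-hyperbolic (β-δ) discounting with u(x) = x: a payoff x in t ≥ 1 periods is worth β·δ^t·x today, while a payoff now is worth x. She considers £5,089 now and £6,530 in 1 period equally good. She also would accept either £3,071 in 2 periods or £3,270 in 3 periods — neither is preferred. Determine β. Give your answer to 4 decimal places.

Both payoffs in the second observation are in the future, so β drops out: δ^2·3071 = δ^3·3270 ⇒ δ = 3071/3270 = 0.93914.
Substituting δ into 5089 = β·δ·6530: β = 5089/(6132.609) ≈ 0.8298.

β ≈ 0.8298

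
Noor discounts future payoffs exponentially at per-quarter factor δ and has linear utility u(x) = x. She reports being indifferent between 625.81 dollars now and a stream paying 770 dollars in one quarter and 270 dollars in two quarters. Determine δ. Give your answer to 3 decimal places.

Present value of the stream is 770·δ + 270·δ². Indifference gives 770δ + 270δ² = 625.81.
That is, 270δ² + 770δ − 625.81 = 0, a quadratic in δ.
By the quadratic formula (taking the positive root), δ = (−770 + √1268774.80) / 540 ≈ 0.660.

δ ≈ 0.660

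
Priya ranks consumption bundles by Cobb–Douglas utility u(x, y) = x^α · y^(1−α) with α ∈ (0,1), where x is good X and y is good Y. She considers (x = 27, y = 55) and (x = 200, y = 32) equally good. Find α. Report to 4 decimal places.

α ≈ 0.2129

The Cobb–Douglas utilities coincide, so 27^α·55^(1−α) = 200^α·32^(1−α).
(27/200)^α = (32/55)^(1−α); take logs: α·ln(27/200) = (1−α)·ln(32/55), i.e. α·-2.0024805 = (1−α)·-0.5415973.
Thus α·(-2.5440778) = -0.5415973, so α = -0.5415973/-2.5440778 ≈ 0.2129.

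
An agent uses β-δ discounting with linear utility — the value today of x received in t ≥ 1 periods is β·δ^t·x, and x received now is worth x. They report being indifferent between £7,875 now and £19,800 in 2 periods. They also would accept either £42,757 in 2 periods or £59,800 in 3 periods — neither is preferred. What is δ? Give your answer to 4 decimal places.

δ ≈ 0.7150

From the later pair, β·δ^2·42757 = β·δ^3·59800; dividing through, δ = 42757/59800 = 0.71500.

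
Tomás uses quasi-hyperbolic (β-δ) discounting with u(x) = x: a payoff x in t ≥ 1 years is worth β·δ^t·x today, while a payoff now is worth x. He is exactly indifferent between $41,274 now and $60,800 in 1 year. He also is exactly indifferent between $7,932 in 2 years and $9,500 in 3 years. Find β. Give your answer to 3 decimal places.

The second indifference involves only future payoffs, so β cancels: β·δ^2·7932 = β·δ^3·9500, giving δ = 7932/9500 = 0.83495.
The first indifference: 41274 = β·δ·60800, so β = 41274/(δ·60800) = 41274/(0.83495·60800) ≈ 0.813.

β ≈ 0.813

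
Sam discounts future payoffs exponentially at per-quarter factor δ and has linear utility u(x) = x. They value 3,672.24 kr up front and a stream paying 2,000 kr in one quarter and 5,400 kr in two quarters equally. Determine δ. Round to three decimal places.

δ ≈ 0.660

Present value of the stream is 2000·δ + 5400·δ². Indifference gives 2000δ + 5400δ² = 3672.24.
That is, 5400δ² + 2000δ − 3672.24 = 0, a quadratic in δ.
The positive root is δ = [−2000 + √(2000² + 4·5400·3672.24)] / (2·5400) = (−2000 + 9128.000)/10800 ≈ 0.660.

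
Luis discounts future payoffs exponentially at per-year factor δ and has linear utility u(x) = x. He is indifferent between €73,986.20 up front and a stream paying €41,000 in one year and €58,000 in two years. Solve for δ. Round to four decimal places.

δ ≈ 0.8300

Equating present values: 73986.20 = 41000δ + 58000δ².
Rearranged: 58000δ² + 41000δ − 73986.20 = 0.
By the quadratic formula (taking the positive root), δ = (−41000 + √18845798400.00) / 116000 ≈ 0.8300.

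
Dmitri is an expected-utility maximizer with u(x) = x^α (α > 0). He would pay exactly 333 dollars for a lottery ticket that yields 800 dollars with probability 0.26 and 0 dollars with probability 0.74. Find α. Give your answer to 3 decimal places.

α ≈ 1.537

EU(lottery) = 0.26·800^α + 0.74·0 = 0.26·800^α.
Equating: 333^α = 0.26·800^α, i.e. 0.4163^α = 0.26.
Taking logs: α·ln(333/800) = ln(0.26), so α = -1.347074 / -0.876469 ≈ 1.537.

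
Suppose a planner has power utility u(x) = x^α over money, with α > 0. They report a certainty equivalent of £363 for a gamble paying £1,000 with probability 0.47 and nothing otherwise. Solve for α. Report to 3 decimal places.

EU(lottery) = 0.47·1000^α + 0.53·0 = 0.47·1000^α.
Setting u(363) equal to that: 363^α = 0.47·1000^α ⇒ (363/1000)^α = 0.47.
α = ln(0.47) / ln(363/1000) = -0.755023/-1.013352 ≈ 0.745.

α ≈ 0.745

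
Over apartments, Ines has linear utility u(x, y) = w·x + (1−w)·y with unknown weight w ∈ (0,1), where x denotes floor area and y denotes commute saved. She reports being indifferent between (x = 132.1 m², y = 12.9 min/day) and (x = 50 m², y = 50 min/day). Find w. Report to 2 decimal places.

w = 0.31

u(132.1,12.9) = u(50,50) means w·132.1 + (1−w)·12.9 = w·50 + (1−w)·50.
w·(132.1−50) = (1−w)·(50−12.9), i.e. w·82.1 = (1−w)·37.1.
Hence w = 37.1/(82.1+37.1) = 37.1/119.2 = 0.31.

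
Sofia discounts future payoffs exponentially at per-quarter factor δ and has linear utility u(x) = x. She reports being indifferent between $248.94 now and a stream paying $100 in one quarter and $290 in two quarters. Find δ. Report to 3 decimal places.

δ ≈ 0.770

The stream is worth 100δ + 290δ² today, so 100δ + 290δ² = 248.94.
That is, 290δ² + 100δ − 248.94 = 0, a quadratic in δ.
By the quadratic formula (taking the positive root), δ = (−100 + √298770.40) / 580 ≈ 0.770.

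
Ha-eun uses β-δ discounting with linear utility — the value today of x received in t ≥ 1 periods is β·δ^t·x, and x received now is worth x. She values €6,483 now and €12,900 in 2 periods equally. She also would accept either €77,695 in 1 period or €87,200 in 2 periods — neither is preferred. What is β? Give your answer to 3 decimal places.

β ≈ 0.633

The second indifference involves only future payoffs, so β cancels: β·δ^1·77695 = β·δ^2·87200, giving δ = 77695/87200 = 0.89100.
Now use the now-vs-future pair: 6483 = β·δ^2·12900 gives β = 6483/(0.79388·12900) ≈ 0.633.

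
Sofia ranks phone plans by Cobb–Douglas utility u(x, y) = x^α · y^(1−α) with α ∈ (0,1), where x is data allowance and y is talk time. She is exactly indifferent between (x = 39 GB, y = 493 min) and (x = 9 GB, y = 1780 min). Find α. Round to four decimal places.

Set the two utilities equal: 39^α·493^(1−α) = 9^α·1780^(1−α).
(39/9)^α = (1780/493)^(1−α); take logs: α·ln(39/9) = (1−α)·ln(1780/493), i.e. α·1.4663371 = (1−α)·1.2838595.
Thus α·(2.7501966) = 1.2838595, so α = 1.2838595/2.7501966 ≈ 0.4668.

α ≈ 0.4668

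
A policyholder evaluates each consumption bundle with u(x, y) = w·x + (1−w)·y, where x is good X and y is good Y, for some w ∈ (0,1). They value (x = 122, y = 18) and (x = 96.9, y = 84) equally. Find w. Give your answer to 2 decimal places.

Indifference: w·122 + (1−w)·18 = w·96.9 + (1−w)·84.
w·(122−96.9) = (1−w)·(84−18), i.e. w·25.1 = (1−w)·66.
So w/(1−w) = 66/25.1 = 2.6295, giving w = 66/(25.1+66) = 0.72.

w = 0.72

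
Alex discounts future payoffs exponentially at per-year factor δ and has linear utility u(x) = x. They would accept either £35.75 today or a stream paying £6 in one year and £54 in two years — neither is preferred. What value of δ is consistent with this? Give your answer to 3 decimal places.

The stream is worth 6δ + 54δ² today, so 6δ + 54δ² = 35.75.
Rearranged: 54δ² + 6δ − 35.75 = 0.
δ = (−6 + √(6² + 4·54·35.75)) / (2·54) = (−6 + √7758.00) / 108 ≈ 0.760.

δ ≈ 0.760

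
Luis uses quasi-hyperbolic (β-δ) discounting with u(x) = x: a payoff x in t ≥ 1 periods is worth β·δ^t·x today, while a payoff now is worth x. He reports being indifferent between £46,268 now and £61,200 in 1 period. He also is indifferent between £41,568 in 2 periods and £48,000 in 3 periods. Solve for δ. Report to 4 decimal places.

δ ≈ 0.8660

Both payoffs in the second observation are in the future, so β drops out: δ^2·41568 = δ^3·48000 ⇒ δ = 41568/48000 = 0.86600.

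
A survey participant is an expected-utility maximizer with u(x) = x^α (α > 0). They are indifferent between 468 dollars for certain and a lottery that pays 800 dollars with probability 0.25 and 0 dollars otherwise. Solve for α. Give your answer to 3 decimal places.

α ≈ 2.586

The lottery's expected utility is 0.25·u(800) + 0.75·u(0) = 0.25·800^α (since u(0) = 0 for α > 0).
Equating: 468^α = 0.25·800^α, i.e. 0.5850^α = 0.25.
Take logs: α = ln 0.25 / ln(468/800) ≈ 2.58568.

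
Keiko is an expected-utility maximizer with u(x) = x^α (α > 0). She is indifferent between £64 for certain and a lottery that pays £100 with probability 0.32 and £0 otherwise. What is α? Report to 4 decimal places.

EU(lottery) = 0.32·100^α + 0.68·0 = 0.32·100^α.
Equating: 64^α = 0.32·100^α, i.e. 0.6400^α = 0.32.
Taking logs: α·ln(64/100) = ln(0.32), so α = -1.1394343 / -0.4462871 ≈ 2.5531.

α ≈ 2.5531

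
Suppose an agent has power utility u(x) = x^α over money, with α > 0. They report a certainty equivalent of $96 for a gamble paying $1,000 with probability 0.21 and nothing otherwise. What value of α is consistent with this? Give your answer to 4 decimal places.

The lottery's expected utility is 0.21·u(1000) + 0.79·u(0) = 0.21·1000^α (since u(0) = 0 for α > 0).
Equating: 96^α = 0.21·1000^α, i.e. 0.0960^α = 0.21.
α = ln(0.21) / ln(96/1000) = -1.5606477/-2.3434071 ≈ 0.6660.

α ≈ 0.6660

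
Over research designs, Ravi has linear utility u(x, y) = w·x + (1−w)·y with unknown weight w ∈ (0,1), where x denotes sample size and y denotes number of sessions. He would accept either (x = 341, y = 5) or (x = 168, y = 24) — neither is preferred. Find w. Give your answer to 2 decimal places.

u(341,5) = u(168,24) means w·341 + (1−w)·5 = w·168 + (1−w)·24.
Collecting terms: w·173 = (1−w)·19.
The marginal rate of substitution is 19/173, so w = 19/(173+19) = 0.10.

w = 0.10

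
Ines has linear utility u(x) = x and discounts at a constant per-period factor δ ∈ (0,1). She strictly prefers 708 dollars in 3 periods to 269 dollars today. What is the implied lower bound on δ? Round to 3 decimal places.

Under u(x) = x this choice says 269 < δ^3·708.
So δ^3 > 269/708 = 0.37994; taking the cube root of both positive sides preserves the inequality.
δ > 0.37994^(1/3) = 0.724.

δ > 0.724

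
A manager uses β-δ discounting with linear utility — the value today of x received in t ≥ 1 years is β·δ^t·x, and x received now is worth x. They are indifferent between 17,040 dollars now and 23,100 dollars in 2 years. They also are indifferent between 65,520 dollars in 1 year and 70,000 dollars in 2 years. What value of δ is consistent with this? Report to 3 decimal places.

The second indifference involves only future payoffs, so β cancels: β·δ^1·65520 = β·δ^2·70000, giving δ = 65520/70000 = 0.93600.

δ ≈ 0.936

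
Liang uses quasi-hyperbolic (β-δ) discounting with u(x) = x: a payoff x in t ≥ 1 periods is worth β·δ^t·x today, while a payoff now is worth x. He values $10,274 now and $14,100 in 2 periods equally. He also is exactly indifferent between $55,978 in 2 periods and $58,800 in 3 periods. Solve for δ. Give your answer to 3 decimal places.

Both payoffs in the second observation are in the future, so β drops out: δ^2·55978 = δ^3·58800 ⇒ δ = 55978/58800 = 0.95201.

δ ≈ 0.952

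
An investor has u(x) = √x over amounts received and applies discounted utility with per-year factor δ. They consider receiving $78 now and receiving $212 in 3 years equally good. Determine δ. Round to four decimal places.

The payoff in 3 years is discounted by δ^3, so u(78) = δ^3·u(212) and δ^3 = u(78)/u(212).
With u(x) = √x: δ^3 = √78/√212 = √(78/212) = 0.60657.
So δ = 0.60657^(1/3) ≈ 0.8465.

δ ≈ 0.8465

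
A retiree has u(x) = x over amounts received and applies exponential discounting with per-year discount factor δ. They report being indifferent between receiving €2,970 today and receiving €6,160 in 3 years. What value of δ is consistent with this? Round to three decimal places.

δ ≈ 0.784

Indifference means u(2970) = δ^3 · u(6160), so δ^3 = u(2970)/u(6160).
With u(x) = x: δ^3 = 2970/6160 = 0.48214.
Hence δ = (0.48214)^(1/3) = 0.78414.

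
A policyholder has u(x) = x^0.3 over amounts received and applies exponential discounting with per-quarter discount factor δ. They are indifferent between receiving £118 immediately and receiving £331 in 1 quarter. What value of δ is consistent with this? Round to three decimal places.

The payoff in 1 quarter is discounted by δ, so u(118) = δ·u(331) and δ = u(118)/u(331).
With u(x) = x^0.3: δ = 118^0.3/331^0.3 = (118/331)^0.3 = 0.73387.

δ ≈ 0.734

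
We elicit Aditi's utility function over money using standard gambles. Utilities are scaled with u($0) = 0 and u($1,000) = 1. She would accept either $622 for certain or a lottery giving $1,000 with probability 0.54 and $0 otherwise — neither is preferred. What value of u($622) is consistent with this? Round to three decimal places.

0.540

The indifference gives u($622) = 0.54·u($1,000) + 0.46·u($0) = 0.54·1 + 0.46·0 = 0.54.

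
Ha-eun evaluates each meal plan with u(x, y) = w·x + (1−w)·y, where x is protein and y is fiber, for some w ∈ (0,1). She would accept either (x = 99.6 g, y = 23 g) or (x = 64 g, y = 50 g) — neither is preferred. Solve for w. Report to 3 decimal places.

u(99.6,23) = u(64,50) means w·99.6 + (1−w)·23 = w·64 + (1−w)·50.
Rearranging, 35.6·w − 27·(1−w) = 0.
The marginal rate of substitution is 27/35.6, so w = 27/(35.6+27) = 0.431.

w = 0.431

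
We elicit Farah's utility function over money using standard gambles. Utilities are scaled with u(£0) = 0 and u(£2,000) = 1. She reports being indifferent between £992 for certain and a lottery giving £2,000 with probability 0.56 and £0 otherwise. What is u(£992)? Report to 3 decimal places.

0.560

By the standard-gamble method, u(£992) is just the indifference probability on the best outcome: 0.56.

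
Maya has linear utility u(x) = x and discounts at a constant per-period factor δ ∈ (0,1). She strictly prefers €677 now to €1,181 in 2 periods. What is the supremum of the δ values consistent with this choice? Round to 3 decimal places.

Under u(x) = x this choice says 677 > δ^2·1181.
So δ^2 < 677/1181 = 0.57324; taking the square root of both positive sides preserves the inequality.
δ < 0.57324^(1/2) = 0.757.

δ < 0.757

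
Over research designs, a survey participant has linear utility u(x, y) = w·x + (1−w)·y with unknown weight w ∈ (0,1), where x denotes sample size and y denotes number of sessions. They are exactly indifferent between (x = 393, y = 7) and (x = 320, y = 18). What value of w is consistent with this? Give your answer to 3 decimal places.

Indifference: w·393 + (1−w)·7 = w·320 + (1−w)·18.
Collecting terms: w·73 = (1−w)·11.
So w/(1−w) = 11/73 = 0.1507, giving w = 11/(73+11) = 0.131.

w = 0.131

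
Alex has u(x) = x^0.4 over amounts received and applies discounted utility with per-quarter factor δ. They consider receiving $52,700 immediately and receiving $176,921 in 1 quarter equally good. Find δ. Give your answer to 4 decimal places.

The payoff in 1 quarter is discounted by δ, so u(52700) = δ·u(176921) and δ = u(52700)/u(176921).
Since u(x) = x^0.4, δ = (52700/176921)^0.4 = 0.29787^0.4 = 0.61605.

δ ≈ 0.6160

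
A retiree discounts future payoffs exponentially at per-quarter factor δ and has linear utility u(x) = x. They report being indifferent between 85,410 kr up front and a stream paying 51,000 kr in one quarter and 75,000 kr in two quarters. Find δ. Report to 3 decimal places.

The stream is worth 51000δ + 75000δ² today, so 51000δ + 75000δ² = 85410.
So 75000δ² + 51000δ − 85410 = 0.
The positive root is δ = [−51000 + √(51000² + 4·75000·85410)] / (2·75000) = (−51000 + 168000.000)/150000 ≈ 0.780.

δ ≈ 0.780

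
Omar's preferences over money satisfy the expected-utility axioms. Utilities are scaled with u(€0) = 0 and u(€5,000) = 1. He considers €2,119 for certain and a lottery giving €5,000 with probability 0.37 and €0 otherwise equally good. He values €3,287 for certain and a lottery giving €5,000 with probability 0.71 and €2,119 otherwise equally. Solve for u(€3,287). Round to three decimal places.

0.817

First, u(€2,119) = 0.37·u(€5,000) + 0.63·u(€0) = 0.37.
Then u(€3,287) = 0.71·u(€5,000) + 0.29·u(€2,119) = 0.71·1.00 + 0.29·0.37 = 0.8173.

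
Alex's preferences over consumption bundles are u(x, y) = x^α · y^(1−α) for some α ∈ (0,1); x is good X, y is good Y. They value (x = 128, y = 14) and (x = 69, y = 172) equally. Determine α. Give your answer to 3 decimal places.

α ≈ 0.802

Set the two utilities equal: 128^α·14^(1−α) = 69^α·172^(1−α).
Taking logs: α·ln 128 + (1−α)·ln 14 = α·ln 69 + (1−α)·ln 172, i.e. α·0.617924 = (1−α)·2.508437.
With A = 0.617924 and B = 2.508437: α·A = (1−α)·B, so α = B/(A+B) = 2.508437/3.126361 ≈ 0.802.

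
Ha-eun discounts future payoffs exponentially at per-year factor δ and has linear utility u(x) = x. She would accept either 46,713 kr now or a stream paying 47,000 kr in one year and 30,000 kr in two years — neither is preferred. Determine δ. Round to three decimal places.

Equating present values: 46713 = 47000δ + 30000δ².
That is, 30000δ² + 47000δ − 46713 = 0, a quadratic in δ.
The positive root is δ = [−47000 + √(47000² + 4·30000·46713)] / (2·30000) = (−47000 + 88400.000)/60000 ≈ 0.690.

δ ≈ 0.690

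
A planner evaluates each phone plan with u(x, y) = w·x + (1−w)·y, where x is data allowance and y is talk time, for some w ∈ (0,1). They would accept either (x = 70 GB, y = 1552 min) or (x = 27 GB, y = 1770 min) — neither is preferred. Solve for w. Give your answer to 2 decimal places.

w = 0.84

Indifference: w·70 + (1−w)·1552 = w·27 + (1−w)·1770.
Collecting terms: w·43 = (1−w)·218.
Hence w = 218/(43+218) = 218/261 = 0.84.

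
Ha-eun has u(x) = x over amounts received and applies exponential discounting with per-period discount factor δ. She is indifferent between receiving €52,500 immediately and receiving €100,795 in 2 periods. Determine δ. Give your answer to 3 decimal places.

Equating discounted utilities: u(52500) = δ^2·u(100795) ⇒ δ^2 = u(52500)/u(100795).
With u(x) = x: δ^2 = 52500/100795 = 0.52086.
So δ = 0.52086^(1/2) ≈ 0.722.

δ ≈ 0.722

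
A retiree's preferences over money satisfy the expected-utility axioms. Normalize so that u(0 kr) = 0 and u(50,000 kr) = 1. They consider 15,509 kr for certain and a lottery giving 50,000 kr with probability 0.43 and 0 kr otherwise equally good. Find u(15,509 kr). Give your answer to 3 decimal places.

By the standard-gamble method, u(15,509 kr) is just the indifference probability on the best outcome: 0.43.

0.430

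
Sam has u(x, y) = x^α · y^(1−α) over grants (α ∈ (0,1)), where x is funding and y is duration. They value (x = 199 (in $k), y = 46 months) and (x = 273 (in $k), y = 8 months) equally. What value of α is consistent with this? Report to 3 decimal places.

α ≈ 0.847

Indifference: 199^α · 46^(1−α) = 273^α · 8^(1−α).
(199/273)^α = (8/46)^(1−α); take logs: α·ln(199/273) = (1−α)·ln(8/46), i.e. α·-0.316167 = (1−α)·-1.749200.
With A = -0.316167 and B = -1.749200: α·A = (1−α)·B, so α = B/(A+B) = -1.749200/-2.065367 ≈ 0.847.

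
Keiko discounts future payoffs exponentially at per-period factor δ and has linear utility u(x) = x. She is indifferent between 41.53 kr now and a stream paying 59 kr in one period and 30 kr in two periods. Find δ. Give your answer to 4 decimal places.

δ ≈ 0.5501

Present value of the stream is 59·δ + 30·δ². Indifference gives 59δ + 30δ² = 41.53.
Rearranged: 30δ² + 59δ − 41.53 = 0.
By the quadratic formula (taking the positive root), δ = (−59 + √8464.60) / 60 ≈ 0.5501.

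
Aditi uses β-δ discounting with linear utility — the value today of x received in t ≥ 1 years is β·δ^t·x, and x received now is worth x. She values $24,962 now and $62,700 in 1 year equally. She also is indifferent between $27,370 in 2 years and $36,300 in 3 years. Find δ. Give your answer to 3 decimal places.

Both payoffs in the second observation are in the future, so β drops out: δ^2·27370 = δ^3·36300 ⇒ δ = 27370/36300 = 0.75399.

δ ≈ 0.754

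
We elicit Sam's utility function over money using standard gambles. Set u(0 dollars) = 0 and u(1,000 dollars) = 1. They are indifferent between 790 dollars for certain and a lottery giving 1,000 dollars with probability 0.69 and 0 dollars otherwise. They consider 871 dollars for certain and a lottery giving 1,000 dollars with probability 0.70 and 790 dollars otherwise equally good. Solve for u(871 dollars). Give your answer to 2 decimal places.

0.91

First, u(790 dollars) = 0.69·u(1,000 dollars) + 0.31·u(0 dollars) = 0.69.
The second indifference gives u(871 dollars) = 0.70·u(1,000 dollars) + 0.30·u(790 dollars) = 0.70·1.00 + 0.30·0.69 = 0.9070.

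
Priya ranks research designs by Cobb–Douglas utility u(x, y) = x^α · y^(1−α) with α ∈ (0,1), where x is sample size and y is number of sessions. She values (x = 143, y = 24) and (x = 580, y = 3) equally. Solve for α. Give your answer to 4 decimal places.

Indifference: 143^α · 24^(1−α) = 580^α · 3^(1−α).
(143/580)^α = (3/24)^(1−α); take logs: α·ln(143/580) = (1−α)·ln(3/24), i.e. α·-1.4001835 = (1−α)·-2.0794415.
With A = -1.4001835 and B = -2.0794415: α·A = (1−α)·B, so α = B/(A+B) = -2.0794415/-3.4796250 ≈ 0.5976.

α ≈ 0.5976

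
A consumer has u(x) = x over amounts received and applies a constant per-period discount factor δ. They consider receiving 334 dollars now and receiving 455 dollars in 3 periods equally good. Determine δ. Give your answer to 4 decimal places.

The payoff in 3 periods is discounted by δ^3, so u(334) = δ^3·u(455) and δ^3 = u(334)/u(455).
With u(x) = x: δ^3 = 334/455 = 0.73407.
So δ = 0.73407^(1/3) ≈ 0.9021.

δ ≈ 0.9021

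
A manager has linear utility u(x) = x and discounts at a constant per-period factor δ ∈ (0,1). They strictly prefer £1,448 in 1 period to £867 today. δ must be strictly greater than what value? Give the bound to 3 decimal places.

Comparing present values: 867 < δ·1448.
So δ > 867/1448 = 0.59876.

δ > 0.599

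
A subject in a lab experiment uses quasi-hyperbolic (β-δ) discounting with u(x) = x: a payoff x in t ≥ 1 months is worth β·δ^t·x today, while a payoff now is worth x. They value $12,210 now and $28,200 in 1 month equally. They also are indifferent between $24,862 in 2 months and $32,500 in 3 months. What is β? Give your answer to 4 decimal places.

From the later pair, β·δ^2·24862 = β·δ^3·32500; dividing through, δ = 24862/32500 = 0.76498.
Substituting δ into 12210 = β·δ·28200: β = 12210/(21572.566) ≈ 0.5660.

β ≈ 0.5660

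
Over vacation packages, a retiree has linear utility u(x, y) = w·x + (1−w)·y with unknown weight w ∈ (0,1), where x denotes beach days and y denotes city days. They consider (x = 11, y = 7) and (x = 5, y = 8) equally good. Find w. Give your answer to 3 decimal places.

Indifference: w·11 + (1−w)·7 = w·5 + (1−w)·8.
Rearranging, 6·w − 1·(1−w) = 0.
The marginal rate of substitution is 1/6, so w = 1/(6+1) = 0.143.

w = 0.143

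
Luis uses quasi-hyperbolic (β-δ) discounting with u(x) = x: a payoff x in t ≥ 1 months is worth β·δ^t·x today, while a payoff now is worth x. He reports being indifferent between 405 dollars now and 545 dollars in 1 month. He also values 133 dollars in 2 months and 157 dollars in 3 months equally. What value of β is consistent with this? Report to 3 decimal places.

β ≈ 0.877

The second indifference involves only future payoffs, so β cancels: β·δ^2·133 = β·δ^3·157, giving δ = 133/157 = 0.84713.
Substituting δ into 405 = β·δ·545: β = 405/(461.688) ≈ 0.877.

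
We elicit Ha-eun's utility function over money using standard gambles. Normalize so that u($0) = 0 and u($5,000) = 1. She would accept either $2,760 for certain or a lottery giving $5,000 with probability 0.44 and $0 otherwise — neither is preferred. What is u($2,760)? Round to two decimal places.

By the standard-gamble method, u($2,760) is just the indifference probability on the best outcome: 0.44.

0.44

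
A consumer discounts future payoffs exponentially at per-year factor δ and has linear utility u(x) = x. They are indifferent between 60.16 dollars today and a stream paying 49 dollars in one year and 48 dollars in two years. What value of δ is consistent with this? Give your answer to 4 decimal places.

δ ≈ 0.7200

The stream is worth 49δ + 48δ² today, so 49δ + 48δ² = 60.16.
That is, 48δ² + 49δ − 60.16 = 0, a quadratic in δ.
δ = (−49 + √(49² + 4·48·60.16)) / (2·48) = (−49 + √13951.72) / 96 ≈ 0.7200.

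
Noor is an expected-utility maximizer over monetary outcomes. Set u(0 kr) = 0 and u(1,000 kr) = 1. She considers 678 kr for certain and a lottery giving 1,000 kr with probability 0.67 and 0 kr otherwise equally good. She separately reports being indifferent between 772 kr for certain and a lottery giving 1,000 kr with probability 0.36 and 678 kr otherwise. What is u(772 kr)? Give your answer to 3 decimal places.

0.789

First, u(678 kr) = 0.67·u(1,000 kr) + 0.33·u(0 kr) = 0.67.
The second indifference gives u(772 kr) = 0.36·u(1,000 kr) + 0.64·u(678 kr) = 0.36·1.00 + 0.64·0.67 = 0.7888.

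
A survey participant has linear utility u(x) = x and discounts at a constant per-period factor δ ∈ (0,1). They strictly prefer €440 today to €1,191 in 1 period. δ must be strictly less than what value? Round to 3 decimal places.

δ < 0.369

Comparing present values: 440 > δ·1191.
So δ < 440/1191 = 0.36944.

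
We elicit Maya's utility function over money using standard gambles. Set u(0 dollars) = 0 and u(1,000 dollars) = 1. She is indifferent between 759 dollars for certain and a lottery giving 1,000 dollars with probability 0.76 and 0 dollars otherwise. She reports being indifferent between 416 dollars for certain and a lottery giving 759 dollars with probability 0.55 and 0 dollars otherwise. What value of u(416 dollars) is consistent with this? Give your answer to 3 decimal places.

The first gamble pins u(759 dollars): it must equal 0.76·1 + 0.24·0 = 0.76.
Chaining: u(416 dollars) = 0.55·0.76 + 0.45·0.00 = 0.4180.

0.418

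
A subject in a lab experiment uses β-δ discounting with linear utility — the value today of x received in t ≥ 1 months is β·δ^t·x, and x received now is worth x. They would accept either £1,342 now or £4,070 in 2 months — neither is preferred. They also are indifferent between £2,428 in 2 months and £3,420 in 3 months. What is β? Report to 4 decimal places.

β ≈ 0.6542

From the later pair, β·δ^2·2428 = β·δ^3·3420; dividing through, δ = 2428/3420 = 0.70994.
Substituting δ into 1342 = β·δ^2·4070: β = 1342/(2051.349) ≈ 0.6542.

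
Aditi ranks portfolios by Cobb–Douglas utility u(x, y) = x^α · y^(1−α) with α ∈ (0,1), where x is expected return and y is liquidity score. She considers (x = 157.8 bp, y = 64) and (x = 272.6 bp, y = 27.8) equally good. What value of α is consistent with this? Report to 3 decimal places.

Indifference: 157.8^α · 64^(1−α) = 272.6^α · 27.8^(1−α).
Rearrange to (157.8/272.6)^α = (27.8/64)^(1−α) and take logs: α·-0.546677 = (1−α)·-0.833847.
So α/(1−α) = (-0.833847)/(-0.546677) = 1.525301, and α = 1.525301/2.525301 ≈ 0.604.

α ≈ 0.604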